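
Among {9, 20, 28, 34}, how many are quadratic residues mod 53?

2

(9/53) = +1 → QR.
(20/53) = -1 → non-residue.
(28/53) = +1 → QR.
(34/53) = -1 → non-residue.
Total quadratic residues among the 4: 2.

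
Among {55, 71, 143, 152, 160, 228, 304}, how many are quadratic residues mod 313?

5

(55/313) = -1 → non-residue.
(71/313) = +1 → QR.
(143/313) = +1 → QR.
(152/313) = +1 → QR.
(160/313) = -1 → non-residue.
(228/313) = +1 → QR.
(304/313) = +1 → QR.
Total quadratic residues among the 7: 5.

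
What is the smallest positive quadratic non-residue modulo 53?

(2/53) = −1, so 2 is the smallest positive non-residue mod 53.

2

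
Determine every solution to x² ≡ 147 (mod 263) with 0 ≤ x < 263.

102, 161

Since 263 ≡ 3 (mod 4), a square root of 147 is 147^((263+1)/4) = 147^66 mod 263.
Repeated squaring: 147^2≡43, 147^4≡8, 147^8≡64, 147^16≡151, 147^32≡183, 147^64≡88 (mod 263).
147^66 = 147^(64+2) ≡ 102 (mod 263).
Check: 102² = 10404 ≡ 147 (mod 263). The two roots are 102 and 161.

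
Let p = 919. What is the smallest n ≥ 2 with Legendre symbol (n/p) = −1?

(2/919) = +1, so 2 is a residue.
(3/919) = −1, so 3 is the smallest positive non-residue mod 919.

3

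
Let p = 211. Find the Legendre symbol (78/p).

1

Pull out 2: since 211 ≡ 3 (mod 8), (2/211) = -1.
Reciprocity: 39 ≡ 3 and 211 ≡ 3 (mod 4), so (39/211) = −(211/39).
Reduce top mod 39: now compute (16/39).
Pull out 2^4: since 39 ≡ 7 (mod 8), (2/39) = +1, so (2/39)^4 = +1.
Reached (1/39) = 1. Collecting the sign flips along the way, the symbol is +1.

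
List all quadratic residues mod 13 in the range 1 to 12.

Square k = 1,…,6 (k and 13−k give the same square):
1²=1, 2²=4, 3²=9, 4²≡3, 5²≡12, 6²≡10 (mod 13).
So the quadratic residues mod 13 are {1, 3, 4, 9, 10, 12}.

1 3 4 9 10 12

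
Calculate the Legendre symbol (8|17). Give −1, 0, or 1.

1

Euler's criterion: (8/17) ≡ 8^8 (mod 17).
8^2 ≡ 13 (mod 17)
8^4 ≡ 16 (mod 17)
8^8 ≡ 1 (mod 17)
8^8 = 8^(8) ≡ 1 (mod 17).
Result is 1, so (8/17) = 1.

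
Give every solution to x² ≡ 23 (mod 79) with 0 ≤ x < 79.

Since 79 ≡ 3 (mod 4), a square root of 23 is 23^((79+1)/4) = 23^20 mod 79.
Repeated squaring: 23^2≡55, 23^4≡23, 23^8≡55, 23^16≡23 (mod 79).
23^20 = 23^(16+4) ≡ 55 (mod 79).
Check: 55² = 3025 ≡ 23 (mod 79). The two roots are 24 and 55.

24, 55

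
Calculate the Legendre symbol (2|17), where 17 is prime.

Pull out 2: since 17 ≡ 1 (mod 8), (2/17) = +1.
Reached (1/17) = 1. Collecting the sign flips along the way, the symbol is +1.

1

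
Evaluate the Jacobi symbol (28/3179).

Pull out 2^2: since 3179 ≡ 3 (mod 8), (2/3179) = -1, so (2/3179)^2 = +1.
Reciprocity: 7 ≡ 3 and 3179 ≡ 3 (mod 4), so (7/3179) = −(3179/7).
Reduce top mod 7: now compute (1/7).
Reached (1/7) = 1. Collecting the sign flips along the way, the symbol is -1.

-1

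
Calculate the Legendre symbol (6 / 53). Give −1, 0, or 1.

Euler's criterion: (6/53) ≡ 6^26 (mod 53).
6^2 ≡ 36 (mod 53)
6^4 ≡ 24 (mod 53)
6^8 ≡ 46 (mod 53)
6^16 ≡ 49 (mod 53)
6^26 = 6^(16+8+2) ≡ 1 (mod 53).
Result is 1, so (6/53) = 1.

1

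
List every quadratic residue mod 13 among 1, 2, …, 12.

Square k = 1,…,6 (k and 13−k give the same square):
1²=1, 2²=4, 3²=9, 4²≡3, 5²≡12, 6²≡10 (mod 13).
So the quadratic residues mod 13 are {1, 3, 4, 9, 10, 12}.

1 3 4 9 10 12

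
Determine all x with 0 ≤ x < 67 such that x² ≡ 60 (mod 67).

Since 67 ≡ 3 (mod 4), a square root of 60 is 60^((67+1)/4) = 60^17 mod 67.
Repeated squaring: 60^2≡49, 60^4≡56, 60^8≡54, 60^16≡35 (mod 67).
60^17 = 60^(16+1) ≡ 23 (mod 67).
Check: 23² = 529 ≡ 60 (mod 67). The two roots are 23 and 44.

23, 44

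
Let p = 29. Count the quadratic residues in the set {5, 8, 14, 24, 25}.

(5/29) = +1 → QR.
(8/29) = -1 → non-residue.
(14/29) = -1 → non-residue.
(24/29) = +1 → QR.
(25/29) = +1 → QR.
Total quadratic residues among the 5: 3.

3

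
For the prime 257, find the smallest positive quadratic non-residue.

3

(2/257) = +1, so 2 is a residue.
(3/257) = −1, so 3 is the smallest positive non-residue mod 257.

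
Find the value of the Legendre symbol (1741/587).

First reduce: 1741 ≡ 567 (mod 587).
Reciprocity: 567 ≡ 3 and 587 ≡ 3 (mod 4), so (567/587) = −(587/567).
Reduce top mod 567: now compute (20/567).
Pull out 2^2: since 567 ≡ 7 (mod 8), (2/567) = +1, so (2/567)^2 = +1.
Reciprocity: 5 ≡ 1 and 567 ≡ 3 (mod 4), so (5/567) = +(567/5).
Reduce top mod 5: now compute (2/5).
Pull out 2: since 5 ≡ 5 (mod 8), (2/5) = -1.
Reached (1/5) = 1. Collecting the sign flips along the way, the symbol is +1.

1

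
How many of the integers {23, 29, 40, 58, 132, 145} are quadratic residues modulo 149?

3

(23/149) = -1 → non-residue.
(29/149) = +1 → QR.
(40/149) = -1 → non-residue.
(58/149) = -1 → non-residue.
(132/149) = +1 → QR.
(145/149) = +1 → QR.
Total quadratic residues among the 6: 3.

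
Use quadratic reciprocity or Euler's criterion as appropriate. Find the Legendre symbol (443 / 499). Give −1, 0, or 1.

Reciprocity: 443 ≡ 3 and 499 ≡ 3 (mod 4), so (443/499) = −(499/443).
Reduce top mod 443: now compute (56/443).
Pull out 2^3: since 443 ≡ 3 (mod 8), (2/443) = -1, so (2/443)^3 = -1.
Reciprocity: 7 ≡ 3 and 443 ≡ 3 (mod 4), so (7/443) = −(443/7).
Reduce top mod 7: now compute (2/7).
Pull out 2: since 7 ≡ 7 (mod 8), (2/7) = +1.
Reached (1/7) = 1. Collecting the sign flips along the way, the symbol is -1.

-1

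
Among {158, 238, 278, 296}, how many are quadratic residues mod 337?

2

(158/337) = +1 → QR.
(238/337) = -1 → non-residue.
(278/337) = -1 → non-residue.
(296/337) = +1 → QR.
Total quadratic residues among the 4: 2.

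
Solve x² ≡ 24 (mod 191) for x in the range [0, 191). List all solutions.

Since 191 ≡ 3 (mod 4), a square root of 24 is 24^((191+1)/4) = 24^48 mod 191.
Repeated squaring: 24^2≡3, 24^4≡9, 24^8≡81, 24^16≡67, 24^32≡96 (mod 191).
24^48 = 24^(32+16) ≡ 129 (mod 191).
Check: 129² = 16641 ≡ 24 (mod 191). The two roots are 62 and 129.

62, 129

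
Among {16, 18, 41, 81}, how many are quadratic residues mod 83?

3

(16/83) = +1 → QR.
(18/83) = -1 → non-residue.
(41/83) = +1 → QR.
(81/83) = +1 → QR.
Total quadratic residues among the 4: 3.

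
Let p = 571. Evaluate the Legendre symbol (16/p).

1

Euler's criterion: (16/571) ≡ 16^285 (mod 571).
16^2 ≡ 256 (mod 571)
16^4 ≡ 442 (mod 571)
16^8 ≡ 82 (mod 571)
16^16 ≡ 443 (mod 571)
16^32 ≡ 396 (mod 571)
16^64 ≡ 362 (mod 571)
16^128 ≡ 285 (mod 571)
16^256 ≡ 143 (mod 571)
16^285 = 16^(256+16+8+4+1) ≡ 1 (mod 571).
Result is 1, so (16/571) = 1.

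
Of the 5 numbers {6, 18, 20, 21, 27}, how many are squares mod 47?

4

(6/47) = +1 → QR.
(18/47) = +1 → QR.
(20/47) = -1 → non-residue.
(21/47) = +1 → QR.
(27/47) = +1 → QR.
Total quadratic residues among the 5: 4.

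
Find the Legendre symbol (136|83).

First reduce: 136 ≡ 53 (mod 83).
Reciprocity: 53 ≡ 1 and 83 ≡ 3 (mod 4), so (53/83) = +(83/53).
Reduce top mod 53: now compute (30/53).
Pull out 2: since 53 ≡ 5 (mod 8), (2/53) = -1.
Reciprocity: 15 ≡ 3 and 53 ≡ 1 (mod 4), so (15/53) = +(53/15).
Reduce top mod 15: now compute (8/15).
Pull out 2^3: since 15 ≡ 7 (mod 8), (2/15) = +1, so (2/15)^3 = +1.
Reached (1/15) = 1. Collecting the sign flips along the way, the symbol is -1.

-1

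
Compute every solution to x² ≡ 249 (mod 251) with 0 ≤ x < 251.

Since 251 ≡ 3 (mod 4), a square root of 249 is 249^((251+1)/4) = 249^63 mod 251.
Repeated squaring: 249^2≡4, 249^4≡16, 249^8≡5, 249^16≡25, 249^32≡123 (mod 251).
249^63 = 249^(32+16+8+4+2+1) ≡ 91 (mod 251).
Check: 91² = 8281 ≡ 249 (mod 251). The two roots are 91 and 160.

91, 160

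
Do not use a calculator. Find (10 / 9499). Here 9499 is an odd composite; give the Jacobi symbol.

Pull out 2: since 9499 ≡ 3 (mod 8), (2/9499) = -1.
Reciprocity: 5 ≡ 1 and 9499 ≡ 3 (mod 4), so (5/9499) = +(9499/5).
Reduce top mod 5: now compute (4/5).
Pull out 2^2: since 5 ≡ 5 (mod 8), (2/5) = -1, so (2/5)^2 = +1.
Reached (1/5) = 1. Collecting the sign flips along the way, the symbol is -1.

-1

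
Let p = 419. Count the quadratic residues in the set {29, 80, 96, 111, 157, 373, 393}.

(29/419) = +1 → QR.
(80/419) = +1 → QR.
(96/419) = -1 → non-residue.
(111/419) = +1 → QR.
(157/419) = +1 → QR.
(373/419) = +1 → QR.
(393/419) = +1 → QR.
Total quadratic residues among the 7: 6.

6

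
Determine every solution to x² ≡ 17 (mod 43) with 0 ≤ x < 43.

Since 43 ≡ 3 (mod 4), a square root of 17 is 17^((43+1)/4) = 17^11 mod 43.
Repeated squaring: 17^2≡31, 17^4≡15, 17^8≡10 (mod 43).
17^11 = 17^(8+2+1) ≡ 24 (mod 43).
Check: 24² = 576 ≡ 17 (mod 43). The two roots are 19 and 24.

19, 24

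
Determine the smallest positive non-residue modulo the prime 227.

(2/227) = −1, so 2 is the smallest positive non-residue mod 227.

2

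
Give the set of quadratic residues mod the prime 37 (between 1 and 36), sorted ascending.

Square k = 1,…,18 (k and 37−k give the same square):
1²=1, 2²=4, 3²=9, 4²=16, 5²=25, 6²=36, 7²≡12, 8²≡27, 9²≡7, 10²≡26, 11²≡10, 12²≡33, 13²≡21, 14²≡11, 15²≡3, 16²≡34, 17²≡30, 18²≡28 (mod 37).
So the quadratic residues mod 37 are {1, 3, 4, 7, 9, 10, 11, 12, 16, 21, 25, 26, 27, 28, 30, 33, 34, 36}.

1 3 4 7 9 10 11 12 16 21 25 26 27 28 30 33 34 36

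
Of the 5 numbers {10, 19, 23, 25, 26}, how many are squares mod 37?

(10/37) = +1 → QR.
(19/37) = -1 → non-residue.
(23/37) = -1 → non-residue.
(25/37) = +1 → QR.
(26/37) = +1 → QR.
Total quadratic residues among the 5: 3.

3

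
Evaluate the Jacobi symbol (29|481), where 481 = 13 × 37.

-1

Reciprocity: 29 ≡ 1 and 481 ≡ 1 (mod 4), so (29/481) = +(481/29).
Reduce top mod 29: now compute (17/29).
Reciprocity: 17 ≡ 1 and 29 ≡ 1 (mod 4), so (17/29) = +(29/17).
Reduce top mod 17: now compute (12/17).
Pull out 2^2: since 17 ≡ 1 (mod 8), (2/17) = +1, so (2/17)^2 = +1.
Reciprocity: 3 ≡ 3 and 17 ≡ 1 (mod 4), so (3/17) = +(17/3).
Reduce top mod 3: now compute (2/3).
Pull out 2: since 3 ≡ 3 (mod 8), (2/3) = -1.
Reached (1/3) = 1. Collecting the sign flips along the way, the symbol is -1.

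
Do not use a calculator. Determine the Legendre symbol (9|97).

1

Euler's criterion: (9/97) ≡ 9^48 (mod 97).
9^2 ≡ 81 (mod 97)
9^4 ≡ 62 (mod 97)
9^8 ≡ 61 (mod 97)
9^16 ≡ 35 (mod 97)
9^32 ≡ 61 (mod 97)
9^48 = 9^(32+16) ≡ 1 (mod 97).
Result is 1, so (9/97) = 1.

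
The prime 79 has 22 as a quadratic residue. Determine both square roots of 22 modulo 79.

Since 79 ≡ 3 (mod 4), a square root of 22 is 22^((79+1)/4) = 22^20 mod 79.
Repeated squaring: 22^2≡10, 22^4≡21, 22^8≡46, 22^16≡62 (mod 79).
22^20 = 22^(16+4) ≡ 38 (mod 79).
Check: 38² = 1444 ≡ 22 (mod 79). The two roots are 38 and 41.

38, 41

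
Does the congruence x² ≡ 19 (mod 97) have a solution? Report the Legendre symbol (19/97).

Euler's criterion: (19/97) ≡ 19^48 (mod 97).
19^2 ≡ 70 (mod 97)
19^4 ≡ 50 (mod 97)
19^8 ≡ 75 (mod 97)
19^16 ≡ 96 (mod 97)
19^32 ≡ 1 (mod 97)
19^48 = 19^(32+16) ≡ 96 (mod 97).
Result is 96 ≡ −1, so (19/97) = −1.

-1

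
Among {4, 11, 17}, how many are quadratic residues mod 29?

1

(4/29) = +1 → QR.
(11/29) = -1 → non-residue.
(17/29) = -1 → non-residue.
Total quadratic residues among the 3: 1.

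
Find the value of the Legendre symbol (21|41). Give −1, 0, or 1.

Reciprocity: 21 ≡ 1 and 41 ≡ 1 (mod 4), so (21/41) = +(41/21).
Reduce top mod 21: now compute (20/21).
Pull out 2^2: since 21 ≡ 5 (mod 8), (2/21) = -1, so (2/21)^2 = +1.
Reciprocity: 5 ≡ 1 and 21 ≡ 1 (mod 4), so (5/21) = +(21/5).
Reduce top mod 5: now compute (1/5).
Reached (1/5) = 1. Collecting the sign flips along the way, the symbol is +1.

1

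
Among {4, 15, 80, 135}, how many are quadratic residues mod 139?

2

(4/139) = +1 → QR.
(15/139) = -1 → non-residue.
(80/139) = +1 → QR.
(135/139) = -1 → non-residue.
Total quadratic residues among the 4: 2.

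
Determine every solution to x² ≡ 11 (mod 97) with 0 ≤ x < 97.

97 ≡ 1 (mod 4), so we find a root by search.
Trying successive values, 37² = 1369 ≡ 11 (mod 97). The other root is 97 − 37 = 60.

37, 60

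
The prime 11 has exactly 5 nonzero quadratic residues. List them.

Square k = 1,…,5 (k and 11−k give the same square):
1²=1, 2²=4, 3²=9, 4²≡5, 5²≡3 (mod 11).
So the quadratic residues mod 11 are {1, 3, 4, 5, 9}.

1, 3, 4, 5, 9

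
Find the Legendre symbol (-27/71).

-1

First reduce: -27 ≡ 44 (mod 71).
Pull out 2^2: since 71 ≡ 7 (mod 8), (2/71) = +1, so (2/71)^2 = +1.
Reciprocity: 11 ≡ 3 and 71 ≡ 3 (mod 4), so (11/71) = −(71/11).
Reduce top mod 11: now compute (5/11).
Reciprocity: 5 ≡ 1 and 11 ≡ 3 (mod 4), so (5/11) = +(11/5).
Reduce top mod 5: now compute (1/5).
Reached (1/5) = 1. Collecting the sign flips along the way, the symbol is -1.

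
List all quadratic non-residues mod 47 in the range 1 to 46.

Square k = 1,…,23 (k and 47−k give the same square):
1²=1, 2²=4, 3²=9, 4²=16, 5²=25, 6²=36, 7²≡2, 8²≡17, 9²≡34, 10²≡6, 11²≡27, 12²≡3, 13²≡28, 14²≡8, 15²≡37, 16²≡21, 17²≡7, 18²≡42, 19²≡32, 20²≡24, 21²≡18, 22²≡14, 23²≡12 (mod 47).
The residues are {1, 2, 3, 4, 6, 7, 8, 9, 12, 14, 16, 17, 18, 21, 24, 25, 27, 28, 32, 34, 36, 37, 42}; the non-residues are the remaining 23 nonzero classes.

5, 10, 11, 13, 15, 19, 20, 22, 23, 26, 29, 30, 31, 33, 35, 38, 39, 40, 41, 43, 44, 45, 46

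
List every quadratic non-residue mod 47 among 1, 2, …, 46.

5,10,11,13,15,19,20,22,23,26,29,30,31,33,35,38,39,40,41,43,44,45,46

Square k = 1,…,23 (k and 47−k give the same square):
1²=1, 2²=4, 3²=9, 4²=16, 5²=25, 6²=36, 7²≡2, 8²≡17, 9²≡34, 10²≡6, 11²≡27, 12²≡3, 13²≡28, 14²≡8, 15²≡37, 16²≡21, 17²≡7, 18²≡42, 19²≡32, 20²≡24, 21²≡18, 22²≡14, 23²≡12 (mod 47).
The residues are {1, 2, 3, 4, 6, 7, 8, 9, 12, 14, 16, 17, 18, 21, 24, 25, 27, 28, 32, 34, 36, 37, 42}; the non-residues are the remaining 23 nonzero classes.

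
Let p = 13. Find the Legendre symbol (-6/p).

-1

Euler's criterion: (-6/13) ≡ 7^6 (mod 13).
7^2 ≡ 10 (mod 13)
7^4 ≡ 9 (mod 13)
7^6 = 7^(4+2) ≡ 12 (mod 13).
Result is 12 ≡ −1, so (-6/13) = −1.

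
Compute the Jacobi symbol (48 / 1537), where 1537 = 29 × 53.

Pull out 2^4: since 1537 ≡ 1 (mod 8), (2/1537) = +1, so (2/1537)^4 = +1.
Reciprocity: 3 ≡ 3 and 1537 ≡ 1 (mod 4), so (3/1537) = +(1537/3).
Reduce top mod 3: now compute (1/3).
Reached (1/3) = 1. Collecting the sign flips along the way, the symbol is +1.

1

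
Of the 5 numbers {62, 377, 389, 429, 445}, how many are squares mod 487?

(62/487) = +1 → QR.
(377/487) = -1 → non-residue.
(389/487) = -1 → non-residue.
(429/487) = -1 → non-residue.
(445/487) = -1 → non-residue.
Total quadratic residues among the 5: 1.

1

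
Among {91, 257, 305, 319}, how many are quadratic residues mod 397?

4

(91/397) = +1 → QR.
(257/397) = +1 → QR.
(305/397) = +1 → QR.
(319/397) = +1 → QR.
Total quadratic residues among the 4: 4.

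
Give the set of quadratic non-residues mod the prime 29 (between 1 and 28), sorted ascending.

2,3,8,10,11,12,14,15,17,18,19,21,26,27

Square k = 1,…,14 (k and 29−k give the same square):
1²=1, 2²=4, 3²=9, 4²=16, 5²=25, 6²≡7, 7²≡20, 8²≡6, 9²≡23, 10²≡13, 11²≡5, 12²≡28, 13²≡24, 14²≡22 (mod 29).
The residues are {1, 4, 5, 6, 7, 9, 13, 16, 20, 22, 23, 24, 25, 28}; the non-residues are the remaining 14 nonzero classes.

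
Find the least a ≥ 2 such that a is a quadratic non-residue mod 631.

3

(2/631) = +1, so 2 is a residue.
(3/631) = −1, so 3 is the smallest positive non-residue mod 631.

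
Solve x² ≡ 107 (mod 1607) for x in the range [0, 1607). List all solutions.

Since 1607 ≡ 3 (mod 4), a square root of 107 is 107^((1607+1)/4) = 107^402 mod 1607.
Repeated squaring: 107^2≡200, 107^4≡1432, 107^8≡92, 107^16≡429, 107^32≡843, 107^64≡355, 107^128≡679, 107^256≡1439 (mod 1607).
107^402 = 107^(256+128+16+2) ≡ 1262 (mod 1607).
Check: 1262² = 1592644 ≡ 107 (mod 1607). The two roots are 345 and 1262.

345, 1262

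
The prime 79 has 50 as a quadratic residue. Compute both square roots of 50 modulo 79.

34, 45

Since 79 ≡ 3 (mod 4), a square root of 50 is 50^((79+1)/4) = 50^20 mod 79.
Repeated squaring: 50^2≡51, 50^4≡73, 50^8≡36, 50^16≡32 (mod 79).
50^20 = 50^(16+4) ≡ 45 (mod 79).
Check: 45² = 2025 ≡ 50 (mod 79). The two roots are 34 and 45.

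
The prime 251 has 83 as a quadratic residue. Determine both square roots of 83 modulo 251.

121, 130

Since 251 ≡ 3 (mod 4), a square root of 83 is 83^((251+1)/4) = 83^63 mod 251.
Repeated squaring: 83^2≡112, 83^4≡245, 83^8≡36, 83^16≡41, 83^32≡175 (mod 251).
83^63 = 83^(32+16+8+4+2+1) ≡ 121 (mod 251).
Check: 121² = 14641 ≡ 83 (mod 251). The two roots are 121 and 130.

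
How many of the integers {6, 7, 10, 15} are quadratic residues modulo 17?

(6/17) = -1 → non-residue.
(7/17) = -1 → non-residue.
(10/17) = -1 → non-residue.
(15/17) = +1 → QR.
Total quadratic residues among the 4: 1.

1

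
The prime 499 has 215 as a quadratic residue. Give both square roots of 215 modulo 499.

240, 259

Since 499 ≡ 3 (mod 4), a square root of 215 is 215^((499+1)/4) = 215^125 mod 499.
Repeated squaring: 215^2≡317, 215^4≡190, 215^8≡172, 215^16≡143, 215^32≡489, 215^64≡100 (mod 499).
215^125 = 215^(64+32+16+8+4+1) ≡ 259 (mod 499).
Check: 259² = 67081 ≡ 215 (mod 499). The two roots are 240 and 259.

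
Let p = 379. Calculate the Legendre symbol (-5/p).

-1

First reduce: -5 ≡ 374 (mod 379).
Pull out 2: since 379 ≡ 3 (mod 8), (2/379) = -1.
Reciprocity: 187 ≡ 3 and 379 ≡ 3 (mod 4), so (187/379) = −(379/187).
Reduce top mod 187: now compute (5/187).
Reciprocity: 5 ≡ 1 and 187 ≡ 3 (mod 4), so (5/187) = +(187/5).
Reduce top mod 5: now compute (2/5).
Pull out 2: since 5 ≡ 5 (mod 8), (2/5) = -1.
Reached (1/5) = 1. Collecting the sign flips along the way, the symbol is -1.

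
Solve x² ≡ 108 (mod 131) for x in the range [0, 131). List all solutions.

34, 97

Since 131 ≡ 3 (mod 4), a square root of 108 is 108^((131+1)/4) = 108^33 mod 131.
Repeated squaring: 108^2≡5, 108^4≡25, 108^8≡101, 108^16≡114, 108^32≡27 (mod 131).
108^33 = 108^(32+1) ≡ 34 (mod 131).
Check: 34² = 1156 ≡ 108 (mod 131). The two roots are 34 and 97.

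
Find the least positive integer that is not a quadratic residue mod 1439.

(2/1439) = +1, so 2 is a residue.
(3/1439) = +1, so 3 is a residue.
(4/1439) = +1, so 4 is a residue.
(5/1439) = +1, so 5 is a residue.
(6/1439) = +1, so 6 is a residue.
(7/1439) = −1, so 7 is the smallest positive non-residue mod 1439.

7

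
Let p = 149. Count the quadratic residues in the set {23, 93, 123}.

(23/149) = -1 → non-residue.
(93/149) = -1 → non-residue.
(123/149) = +1 → QR.
Total quadratic residues among the 3: 1.

1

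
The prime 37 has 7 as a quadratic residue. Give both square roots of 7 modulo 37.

37 ≡ 1 (mod 4), so we find a root by search.
Trying successive values, 9² = 81 ≡ 7 (mod 37). The other root is 37 − 9 = 28.

9, 28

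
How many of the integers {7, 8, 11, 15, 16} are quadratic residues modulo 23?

2

(7/23) = -1 → non-residue.
(8/23) = +1 → QR.
(11/23) = -1 → non-residue.
(15/23) = -1 → non-residue.
(16/23) = +1 → QR.
Total quadratic residues among the 5: 2.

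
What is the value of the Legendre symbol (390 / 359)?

First reduce: 390 ≡ 31 (mod 359).
Reciprocity: 31 ≡ 3 and 359 ≡ 3 (mod 4), so (31/359) = −(359/31).
Reduce top mod 31: now compute (18/31).
Pull out 2: since 31 ≡ 7 (mod 8), (2/31) = +1.
Reciprocity: 9 ≡ 1 and 31 ≡ 3 (mod 4), so (9/31) = +(31/9).
Reduce top mod 9: now compute (4/9).
Pull out 2^2: since 9 ≡ 1 (mod 8), (2/9) = +1, so (2/9)^2 = +1.
Reached (1/9) = 1. Collecting the sign flips along the way, the symbol is -1.

-1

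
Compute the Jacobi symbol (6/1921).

1

Pull out 2: since 1921 ≡ 1 (mod 8), (2/1921) = +1.
Reciprocity: 3 ≡ 3 and 1921 ≡ 1 (mod 4), so (3/1921) = +(1921/3).
Reduce top mod 3: now compute (1/3).
Reached (1/3) = 1. Collecting the sign flips along the way, the symbol is +1.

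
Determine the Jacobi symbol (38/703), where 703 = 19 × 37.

Pull out 2: since 703 ≡ 7 (mod 8), (2/703) = +1.
Reciprocity: 19 ≡ 3 and 703 ≡ 3 (mod 4), so (19/703) = −(703/19).
Reduce top mod 19: now compute (0/19).
Top reduces to 0: gcd > 1, so the symbol is 0.

0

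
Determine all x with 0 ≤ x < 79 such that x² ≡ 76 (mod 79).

32, 47

Since 79 ≡ 3 (mod 4), a square root of 76 is 76^((79+1)/4) = 76^20 mod 79.
Repeated squaring: 76^2≡9, 76^4≡2, 76^8≡4, 76^16≡16 (mod 79).
76^20 = 76^(16+4) ≡ 32 (mod 79).
Check: 32² = 1024 ≡ 76 (mod 79). The two roots are 32 and 47.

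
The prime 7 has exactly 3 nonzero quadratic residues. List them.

Square k = 1,…,3 (k and 7−k give the same square):
1²=1, 2²=4, 3²≡2 (mod 7).
So the quadratic residues mod 7 are {1, 2, 4}.

1, 2, 4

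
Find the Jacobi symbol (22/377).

1

Pull out 2: since 377 ≡ 1 (mod 8), (2/377) = +1.
Reciprocity: 11 ≡ 3 and 377 ≡ 1 (mod 4), so (11/377) = +(377/11).
Reduce top mod 11: now compute (3/11).
Reciprocity: 3 ≡ 3 and 11 ≡ 3 (mod 4), so (3/11) = −(11/3).
Reduce top mod 3: now compute (2/3).
Pull out 2: since 3 ≡ 3 (mod 8), (2/3) = -1.
Reached (1/3) = 1. Collecting the sign flips along the way, the symbol is +1.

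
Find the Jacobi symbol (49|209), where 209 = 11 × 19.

1

Reciprocity: 49 ≡ 1 and 209 ≡ 1 (mod 4), so (49/209) = +(209/49).
Reduce top mod 49: now compute (13/49).
Reciprocity: 13 ≡ 1 and 49 ≡ 1 (mod 4), so (13/49) = +(49/13).
Reduce top mod 13: now compute (10/13).
Pull out 2: since 13 ≡ 5 (mod 8), (2/13) = -1.
Reciprocity: 5 ≡ 1 and 13 ≡ 1 (mod 4), so (5/13) = +(13/5).
Reduce top mod 5: now compute (3/5).
Reciprocity: 3 ≡ 3 and 5 ≡ 1 (mod 4), so (3/5) = +(5/3).
Reduce top mod 3: now compute (2/3).
Pull out 2: since 3 ≡ 3 (mod 8), (2/3) = -1.
Reached (1/3) = 1. Collecting the sign flips along the way, the symbol is +1.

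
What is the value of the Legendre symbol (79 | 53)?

Euler's criterion: (79/53) ≡ 26^26 (mod 53).
26^2 ≡ 40 (mod 53)
26^4 ≡ 10 (mod 53)
26^8 ≡ 47 (mod 53)
26^16 ≡ 36 (mod 53)
26^26 = 26^(16+8+2) ≡ 52 (mod 53).
Result is 52 ≡ −1, so (79/53) = −1.

-1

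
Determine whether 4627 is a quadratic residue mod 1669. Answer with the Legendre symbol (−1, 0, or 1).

First reduce: 4627 ≡ 1289 (mod 1669).
Reciprocity: 1289 ≡ 1 and 1669 ≡ 1 (mod 4), so (1289/1669) = +(1669/1289).
Reduce top mod 1289: now compute (380/1289).
Pull out 2^2: since 1289 ≡ 1 (mod 8), (2/1289) = +1, so (2/1289)^2 = +1.
Reciprocity: 95 ≡ 3 and 1289 ≡ 1 (mod 4), so (95/1289) = +(1289/95).
Reduce top mod 95: now compute (54/95).
Pull out 2: since 95 ≡ 7 (mod 8), (2/95) = +1.
Reciprocity: 27 ≡ 3 and 95 ≡ 3 (mod 4), so (27/95) = −(95/27).
Reduce top mod 27: now compute (14/27).
Pull out 2: since 27 ≡ 3 (mod 8), (2/27) = -1.
Reciprocity: 7 ≡ 3 and 27 ≡ 3 (mod 4), so (7/27) = −(27/7).
Reduce top mod 7: now compute (6/7).
Pull out 2: since 7 ≡ 7 (mod 8), (2/7) = +1.
Reciprocity: 3 ≡ 3 and 7 ≡ 3 (mod 4), so (3/7) = −(7/3).
Reduce top mod 3: now compute (1/3).
Reached (1/3) = 1. Collecting the sign flips along the way, the symbol is +1.

1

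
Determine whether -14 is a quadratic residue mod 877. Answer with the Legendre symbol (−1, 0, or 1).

Euler's criterion: (-14/877) ≡ 863^438 (mod 877).
863^2 ≡ 196 (mod 877)
863^4 ≡ 705 (mod 877)
863^8 ≡ 643 (mod 877)
863^16 ≡ 382 (mod 877)
863^32 ≡ 342 (mod 877)
863^64 ≡ 323 (mod 877)
863^128 ≡ 843 (mod 877)
863^256 ≡ 279 (mod 877)
863^438 = 863^(256+128+32+16+4+2) ≡ 876 (mod 877).
Result is 876 ≡ −1, so (-14/877) = −1.

-1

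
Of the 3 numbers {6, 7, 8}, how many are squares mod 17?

1

(6/17) = -1 → non-residue.
(7/17) = -1 → non-residue.
(8/17) = +1 → QR.
Total quadratic residues among the 3: 1.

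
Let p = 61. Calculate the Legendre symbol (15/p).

1

Euler's criterion: (15/61) ≡ 15^30 (mod 61).
15^2 ≡ 42 (mod 61)
15^4 ≡ 56 (mod 61)
15^8 ≡ 25 (mod 61)
15^16 ≡ 15 (mod 61)
15^30 = 15^(16+8+4+2) ≡ 1 (mod 61).
Result is 1, so (15/61) = 1.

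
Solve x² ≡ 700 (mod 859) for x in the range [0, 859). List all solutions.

Since 859 ≡ 3 (mod 4), a square root of 700 is 700^((859+1)/4) = 700^215 mod 859.
Repeated squaring: 700^2≡370, 700^4≡319, 700^8≡399, 700^16≡286, 700^32≡191, 700^64≡403, 700^128≡58 (mod 859).
700^215 = 700^(128+64+16+4+2+1) ≡ 146 (mod 859).
Check: 146² = 21316 ≡ 700 (mod 859). The two roots are 146 and 713.

146, 713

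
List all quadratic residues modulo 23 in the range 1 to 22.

1, 2, 3, 4, 6, 8, 9, 12, 13, 16, 18

Square k = 1,…,11 (k and 23−k give the same square):
1²=1, 2²=4, 3²=9, 4²=16, 5²≡2, 6²≡13, 7²≡3, 8²≡18, 9²≡12, 10²≡8, 11²≡6 (mod 23).
So the quadratic residues mod 23 are {1, 2, 3, 4, 6, 8, 9, 12, 13, 16, 18}.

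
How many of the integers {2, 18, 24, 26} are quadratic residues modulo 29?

1

(2/29) = -1 → non-residue.
(18/29) = -1 → non-residue.
(24/29) = +1 → QR.
(26/29) = -1 → non-residue.
Total quadratic residues among the 4: 1.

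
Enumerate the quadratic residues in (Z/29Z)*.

Square k = 1,…,14 (k and 29−k give the same square):
1²=1, 2²=4, 3²=9, 4²=16, 5²=25, 6²≡7, 7²≡20, 8²≡6, 9²≡23, 10²≡13, 11²≡5, 12²≡28, 13²≡24, 14²≡22 (mod 29).
So the quadratic residues mod 29 are {1, 4, 5, 6, 7, 9, 13, 16, 20, 22, 23, 24, 25, 28}.

1, 4, 5, 6, 7, 9, 13, 16, 20, 22, 23, 24, 25, 28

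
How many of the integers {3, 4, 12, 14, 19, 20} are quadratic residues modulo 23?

(3/23) = +1 → QR.
(4/23) = +1 → QR.
(12/23) = +1 → QR.
(14/23) = -1 → non-residue.
(19/23) = -1 → non-residue.
(20/23) = -1 → non-residue.
Total quadratic residues among the 6: 3.

3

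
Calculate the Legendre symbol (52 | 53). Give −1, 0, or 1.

Pull out 2^2: since 53 ≡ 5 (mod 8), (2/53) = -1, so (2/53)^2 = +1.
Reciprocity: 13 ≡ 1 and 53 ≡ 1 (mod 4), so (13/53) = +(53/13).
Reduce top mod 13: now compute (1/13).
Reached (1/13) = 1. Collecting the sign flips along the way, the symbol is +1.

1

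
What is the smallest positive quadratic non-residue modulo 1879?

3

(2/1879) = +1, so 2 is a residue.
(3/1879) = −1, so 3 is the smallest positive non-residue mod 1879.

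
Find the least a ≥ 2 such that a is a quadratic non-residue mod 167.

(2/167) = +1, so 2 is a residue.
(3/167) = +1, so 3 is a residue.
(4/167) = +1, so 4 is a residue.
(5/167) = −1, so 5 is the smallest positive non-residue mod 167.

5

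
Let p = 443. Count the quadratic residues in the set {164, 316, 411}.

3

(164/443) = +1 → QR.
(316/443) = +1 → QR.
(411/443) = +1 → QR.
Total quadratic residues among the 3: 3.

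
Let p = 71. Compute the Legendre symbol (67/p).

Reciprocity: 67 ≡ 3 and 71 ≡ 3 (mod 4), so (67/71) = −(71/67).
Reduce top mod 67: now compute (4/67).
Pull out 2^2: since 67 ≡ 3 (mod 8), (2/67) = -1, so (2/67)^2 = +1.
Reached (1/67) = 1. Collecting the sign flips along the way, the symbol is -1.

-1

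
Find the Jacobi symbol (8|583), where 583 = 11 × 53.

1

Pull out 2^3: since 583 ≡ 7 (mod 8), (2/583) = +1, so (2/583)^3 = +1.
Reached (1/583) = 1. Collecting the sign flips along the way, the symbol is +1.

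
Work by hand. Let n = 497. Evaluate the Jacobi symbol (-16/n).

First reduce: -16 ≡ 481 (mod 497).
Reciprocity: 481 ≡ 1 and 497 ≡ 1 (mod 4), so (481/497) = +(497/481).
Reduce top mod 481: now compute (16/481).
Pull out 2^4: since 481 ≡ 1 (mod 8), (2/481) = +1, so (2/481)^4 = +1.
Reached (1/481) = 1. Collecting the sign flips along the way, the symbol is +1.

1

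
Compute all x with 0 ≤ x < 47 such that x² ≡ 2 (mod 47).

Since 47 ≡ 3 (mod 4), a square root of 2 is 2^((47+1)/4) = 2^12 mod 47.
Repeated squaring: 2^2≡4, 2^4≡16, 2^8≡21 (mod 47).
2^12 = 2^(8+4) ≡ 7 (mod 47).
Check: 7² = 49 ≡ 2 (mod 47). The two roots are 7 and 40.

7, 40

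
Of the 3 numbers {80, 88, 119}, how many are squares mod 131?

(80/131) = +1 → QR.
(88/131) = -1 → non-residue.
(119/131) = -1 → non-residue.
Total quadratic residues among the 3: 1.

1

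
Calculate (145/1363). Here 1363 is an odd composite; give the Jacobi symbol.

0

Reciprocity: 145 ≡ 1 and 1363 ≡ 3 (mod 4), so (145/1363) = +(1363/145).
Reduce top mod 145: now compute (58/145).
Pull out 2: since 145 ≡ 1 (mod 8), (2/145) = +1.
Reciprocity: 29 ≡ 1 and 145 ≡ 1 (mod 4), so (29/145) = +(145/29).
Reduce top mod 29: now compute (0/29).
Top reduces to 0: gcd > 1, so the symbol is 0.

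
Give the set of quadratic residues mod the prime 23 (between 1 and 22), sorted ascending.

Square k = 1,…,11 (k and 23−k give the same square):
1²=1, 2²=4, 3²=9, 4²=16, 5²≡2, 6²≡13, 7²≡3, 8²≡18, 9²≡12, 10²≡8, 11²≡6 (mod 23).
So the quadratic residues mod 23 are {1, 2, 3, 4, 6, 8, 9, 12, 13, 16, 18}.

1 2 3 4 6 8 9 12 13 16 18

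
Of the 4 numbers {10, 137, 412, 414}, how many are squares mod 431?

(10/431) = +1 → QR.
(137/431) = -1 → non-residue.
(412/431) = -1 → non-residue.
(414/431) = +1 → QR.
Total quadratic residues among the 4: 2.

2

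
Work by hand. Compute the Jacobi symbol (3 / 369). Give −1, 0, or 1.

Reciprocity: 3 ≡ 3 and 369 ≡ 1 (mod 4), so (3/369) = +(369/3).
Reduce top mod 3: now compute (0/3).
Top reduces to 0: gcd > 1, so the symbol is 0.

0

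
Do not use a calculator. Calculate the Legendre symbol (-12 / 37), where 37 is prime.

First reduce: -12 ≡ 25 (mod 37).
Reciprocity: 25 ≡ 1 and 37 ≡ 1 (mod 4), so (25/37) = +(37/25).
Reduce top mod 25: now compute (12/25).
Pull out 2^2: since 25 ≡ 1 (mod 8), (2/25) = +1, so (2/25)^2 = +1.
Reciprocity: 3 ≡ 3 and 25 ≡ 1 (mod 4), so (3/25) = +(25/3).
Reduce top mod 3: now compute (1/3).
Reached (1/3) = 1. Collecting the sign flips along the way, the symbol is +1.

1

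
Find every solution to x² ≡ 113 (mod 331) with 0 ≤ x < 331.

Since 331 ≡ 3 (mod 4), a square root of 113 is 113^((331+1)/4) = 113^83 mod 331.
Repeated squaring: 113^2≡191, 113^4≡71, 113^8≡76, 113^16≡149, 113^32≡24, 113^64≡245 (mod 331).
113^83 = 113^(64+16+2+1) ≡ 171 (mod 331).
Check: 171² = 29241 ≡ 113 (mod 331). The two roots are 160 and 171.

160, 171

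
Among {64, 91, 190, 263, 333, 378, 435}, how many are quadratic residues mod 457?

2

(64/457) = +1 → QR.
(91/457) = -1 → non-residue.
(190/457) = -1 → non-residue.
(263/457) = -1 → non-residue.
(333/457) = -1 → non-residue.
(378/457) = +1 → QR.
(435/457) = -1 → non-residue.
Total quadratic residues among the 7: 2.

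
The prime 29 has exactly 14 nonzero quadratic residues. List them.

Square k = 1,…,14 (k and 29−k give the same square):
1²=1, 2²=4, 3²=9, 4²=16, 5²=25, 6²≡7, 7²≡20, 8²≡6, 9²≡23, 10²≡13, 11²≡5, 12²≡28, 13²≡24, 14²≡22 (mod 29).
So the quadratic residues mod 29 are {1, 4, 5, 6, 7, 9, 13, 16, 20, 22, 23, 24, 25, 28}.

1 4 5 6 7 9 13 16 20 22 23 24 25 28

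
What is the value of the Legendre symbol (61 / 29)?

Euler's criterion: (61/29) ≡ 3^14 (mod 29).
3^2 ≡ 9 (mod 29)
3^4 ≡ 23 (mod 29)
3^8 ≡ 7 (mod 29)
3^14 = 3^(8+4+2) ≡ 28 (mod 29).
Result is 28 ≡ −1, so (61/29) = −1.

-1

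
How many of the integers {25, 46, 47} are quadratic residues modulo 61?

(25/61) = +1 → QR.
(46/61) = +1 → QR.
(47/61) = +1 → QR.
Total quadratic residues among the 3: 3.

3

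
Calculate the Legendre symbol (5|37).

-1

Reciprocity: 5 ≡ 1 and 37 ≡ 1 (mod 4), so (5/37) = +(37/5).
Reduce top mod 5: now compute (2/5).
Pull out 2: since 5 ≡ 5 (mod 8), (2/5) = -1.
Reached (1/5) = 1. Collecting the sign flips along the way, the symbol is -1.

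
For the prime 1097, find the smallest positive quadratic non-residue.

3

(2/1097) = +1, so 2 is a residue.
(3/1097) = −1, so 3 is the smallest positive non-residue mod 1097.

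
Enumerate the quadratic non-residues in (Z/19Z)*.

2 3 8 10 12 13 14 15 18

Square k = 1,…,9 (k and 19−k give the same square):
1²=1, 2²=4, 3²=9, 4²=16, 5²≡6, 6²≡17, 7²≡11, 8²≡7, 9²≡5 (mod 19).
The residues are {1, 4, 5, 6, 7, 9, 11, 16, 17}; the non-residues are the remaining 9 nonzero classes.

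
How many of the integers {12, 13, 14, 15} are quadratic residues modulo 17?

2

(12/17) = -1 → non-residue.
(13/17) = +1 → QR.
(14/17) = -1 → non-residue.
(15/17) = +1 → QR.
Total quadratic residues among the 4: 2.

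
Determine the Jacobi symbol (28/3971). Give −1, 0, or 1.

-1

Pull out 2^2: since 3971 ≡ 3 (mod 8), (2/3971) = -1, so (2/3971)^2 = +1.
Reciprocity: 7 ≡ 3 and 3971 ≡ 3 (mod 4), so (7/3971) = −(3971/7).
Reduce top mod 7: now compute (2/7).
Pull out 2: since 7 ≡ 7 (mod 8), (2/7) = +1.
Reached (1/7) = 1. Collecting the sign flips along the way, the symbol is -1.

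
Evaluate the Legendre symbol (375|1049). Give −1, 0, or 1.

-1

Euler's criterion: (375/1049) ≡ 375^524 (mod 1049).
375^2 ≡ 59 (mod 1049)
375^4 ≡ 334 (mod 1049)
375^8 ≡ 362 (mod 1049)
375^16 ≡ 968 (mod 1049)
375^32 ≡ 267 (mod 1049)
375^64 ≡ 1006 (mod 1049)
375^128 ≡ 800 (mod 1049)
375^256 ≡ 110 (mod 1049)
375^512 ≡ 561 (mod 1049)
375^524 = 375^(512+8+4) ≡ 1048 (mod 1049).
Result is 1048 ≡ −1, so (375/1049) = −1.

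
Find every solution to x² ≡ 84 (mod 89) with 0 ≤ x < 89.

89 ≡ 1 (mod 4), so we find a root by search.
Trying successive values, 23² = 529 ≡ 84 (mod 89). The other root is 89 − 23 = 66.

23, 66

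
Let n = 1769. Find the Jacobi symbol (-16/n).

1

First reduce: -16 ≡ 1753 (mod 1769).
Reciprocity: 1753 ≡ 1 and 1769 ≡ 1 (mod 4), so (1753/1769) = +(1769/1753).
Reduce top mod 1753: now compute (16/1753).
Pull out 2^4: since 1753 ≡ 1 (mod 8), (2/1753) = +1, so (2/1753)^4 = +1.
Reached (1/1753) = 1. Collecting the sign flips along the way, the symbol is +1.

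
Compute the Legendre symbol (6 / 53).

1

Euler's criterion: (6/53) ≡ 6^26 (mod 53).
6^2 ≡ 36 (mod 53)
6^4 ≡ 24 (mod 53)
6^8 ≡ 46 (mod 53)
6^16 ≡ 49 (mod 53)
6^26 = 6^(16+8+2) ≡ 1 (mod 53).
Result is 1, so (6/53) = 1.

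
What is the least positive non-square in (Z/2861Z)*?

(2/2861) = −1, so 2 is the smallest positive non-residue mod 2861.

2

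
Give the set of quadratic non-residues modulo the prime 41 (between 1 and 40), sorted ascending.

Square k = 1,…,20 (k and 41−k give the same square):
1²=1, 2²=4, 3²=9, 4²=16, 5²=25, 6²=36, 7²≡8, 8²≡23, 9²≡40, 10²≡18, 11²≡39, 12²≡21, 13²≡5, 14²≡32, 15²≡20, 16²≡10, 17²≡2, 18²≡37, 19²≡33, 20²≡31 (mod 41).
The residues are {1, 2, 4, 5, 8, 9, 10, 16, 18, 20, 21, 23, 25, 31, 32, 33, 36, 37, 39, 40}; the non-residues are the remaining 20 nonzero classes.

3 6 7 11 12 13 14 15 17 19 22 24 26 27 28 29 30 34 35 38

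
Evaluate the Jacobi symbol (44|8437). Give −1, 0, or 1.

Pull out 2^2: since 8437 ≡ 5 (mod 8), (2/8437) = -1, so (2/8437)^2 = +1.
Reciprocity: 11 ≡ 3 and 8437 ≡ 1 (mod 4), so (11/8437) = +(8437/11).
Reduce top mod 11: now compute (0/11).
Top reduces to 0: gcd > 1, so the symbol is 0.

0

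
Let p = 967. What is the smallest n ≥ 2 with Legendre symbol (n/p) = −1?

(2/967) = +1, so 2 is a residue.
(3/967) = −1, so 3 is the smallest positive non-residue mod 967.

3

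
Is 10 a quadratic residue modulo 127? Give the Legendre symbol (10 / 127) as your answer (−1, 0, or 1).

-1

Euler's criterion: (10/127) ≡ 10^63 (mod 127).
10^2 ≡ 100 (mod 127)
10^4 ≡ 94 (mod 127)
10^8 ≡ 73 (mod 127)
10^16 ≡ 122 (mod 127)
10^32 ≡ 25 (mod 127)
10^63 = 10^(32+16+8+4+2+1) ≡ 126 (mod 127).
Result is 126 ≡ −1, so (10/127) = −1.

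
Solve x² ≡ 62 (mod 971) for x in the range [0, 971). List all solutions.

Since 971 ≡ 3 (mod 4), a square root of 62 is 62^((971+1)/4) = 62^243 mod 971.
Repeated squaring: 62^2≡931, 62^4≡629, 62^8≡444, 62^16≡23, 62^32≡529, 62^64≡193, 62^128≡351 (mod 971).
62^243 = 62^(128+64+32+16+2+1) ≡ 307 (mod 971).
Check: 307² = 94249 ≡ 62 (mod 971). The two roots are 307 and 664.

307, 664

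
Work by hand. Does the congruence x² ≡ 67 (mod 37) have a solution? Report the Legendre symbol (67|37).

1

First reduce: 67 ≡ 30 (mod 37).
Pull out 2: since 37 ≡ 5 (mod 8), (2/37) = -1.
Reciprocity: 15 ≡ 3 and 37 ≡ 1 (mod 4), so (15/37) = +(37/15).
Reduce top mod 15: now compute (7/15).
Reciprocity: 7 ≡ 3 and 15 ≡ 3 (mod 4), so (7/15) = −(15/7).
Reduce top mod 7: now compute (1/7).
Reached (1/7) = 1. Collecting the sign flips along the way, the symbol is +1.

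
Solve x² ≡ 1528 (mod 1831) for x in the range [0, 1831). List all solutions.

556, 1275

Since 1831 ≡ 3 (mod 4), a square root of 1528 is 1528^((1831+1)/4) = 1528^458 mod 1831.
Repeated squaring: 1528^2≡259, 1528^4≡1165, 1528^8≡454, 1528^16≡1044, 1528^32≡491, 1528^64≡1220, 1528^128≡1628, 1528^256≡927 (mod 1831).
1528^458 = 1528^(256+128+64+8+2) ≡ 1275 (mod 1831).
Check: 1275² = 1625625 ≡ 1528 (mod 1831). The two roots are 556 and 1275.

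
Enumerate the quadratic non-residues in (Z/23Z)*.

Square k = 1,…,11 (k and 23−k give the same square):
1²=1, 2²=4, 3²=9, 4²=16, 5²≡2, 6²≡13, 7²≡3, 8²≡18, 9²≡12, 10²≡8, 11²≡6 (mod 23).
The residues are {1, 2, 3, 4, 6, 8, 9, 12, 13, 16, 18}; the non-residues are the remaining 11 nonzero classes.

5 7 10 11 14 15 17 19 20 21 22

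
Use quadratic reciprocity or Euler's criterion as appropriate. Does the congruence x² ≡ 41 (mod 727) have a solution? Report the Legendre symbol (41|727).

Euler's criterion: (41/727) ≡ 41^363 (mod 727).
41^2 ≡ 227 (mod 727)
41^4 ≡ 639 (mod 727)
41^8 ≡ 474 (mod 727)
41^16 ≡ 33 (mod 727)
41^32 ≡ 362 (mod 727)
41^64 ≡ 184 (mod 727)
41^128 ≡ 414 (mod 727)
41^256 ≡ 551 (mod 727)
41^363 = 41^(256+64+32+8+2+1) ≡ 726 (mod 727).
Result is 726 ≡ −1, so (41/727) = −1.

-1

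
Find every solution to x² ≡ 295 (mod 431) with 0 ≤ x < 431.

115, 316

Since 431 ≡ 3 (mod 4), a square root of 295 is 295^((431+1)/4) = 295^108 mod 431.
Repeated squaring: 295^2≡394, 295^4≡76, 295^8≡173, 295^16≡190, 295^32≡327, 295^64≡41 (mod 431).
295^108 = 295^(64+32+8+4) ≡ 115 (mod 431).
Check: 115² = 13225 ≡ 295 (mod 431). The two roots are 115 and 316.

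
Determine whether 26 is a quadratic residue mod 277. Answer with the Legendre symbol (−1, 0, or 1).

-1

Euler's criterion: (26/277) ≡ 26^138 (mod 277).
26^2 ≡ 122 (mod 277)
26^4 ≡ 203 (mod 277)
26^8 ≡ 213 (mod 277)
26^16 ≡ 218 (mod 277)
26^32 ≡ 157 (mod 277)
26^64 ≡ 273 (mod 277)
26^128 ≡ 16 (mod 277)
26^138 = 26^(128+8+2) ≡ 276 (mod 277).
Result is 276 ≡ −1, so (26/277) = −1.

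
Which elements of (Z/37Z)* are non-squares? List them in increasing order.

Square k = 1,…,18 (k and 37−k give the same square):
1²=1, 2²=4, 3²=9, 4²=16, 5²=25, 6²=36, 7²≡12, 8²≡27, 9²≡7, 10²≡26, 11²≡10, 12²≡33, 13²≡21, 14²≡11, 15²≡3, 16²≡34, 17²≡30, 18²≡28 (mod 37).
The residues are {1, 3, 4, 7, 9, 10, 11, 12, 16, 21, 25, 26, 27, 28, 30, 33, 34, 36}; the non-residues are the remaining 18 nonzero classes.

2 5 6 8 13 14 15 17 18 19 20 22 23 24 29 31 32 35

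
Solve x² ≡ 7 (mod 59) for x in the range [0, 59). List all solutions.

19, 40

Since 59 ≡ 3 (mod 4), a square root of 7 is 7^((59+1)/4) = 7^15 mod 59.
Repeated squaring: 7^2≡49, 7^4≡41, 7^8≡29 (mod 59).
7^15 = 7^(8+4+2+1) ≡ 19 (mod 59).
Check: 19² = 361 ≡ 7 (mod 59). The two roots are 19 and 40.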